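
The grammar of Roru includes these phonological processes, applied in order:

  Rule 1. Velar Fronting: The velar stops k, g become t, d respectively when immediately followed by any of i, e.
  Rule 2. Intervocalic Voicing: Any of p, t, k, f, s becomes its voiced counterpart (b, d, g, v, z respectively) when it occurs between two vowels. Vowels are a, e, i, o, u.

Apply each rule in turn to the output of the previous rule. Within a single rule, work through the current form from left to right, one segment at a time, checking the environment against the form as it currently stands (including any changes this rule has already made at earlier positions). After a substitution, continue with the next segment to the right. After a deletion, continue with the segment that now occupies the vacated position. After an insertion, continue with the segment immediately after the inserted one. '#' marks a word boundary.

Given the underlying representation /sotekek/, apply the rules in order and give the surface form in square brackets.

[sodedek]

Rule 1 Velar Fronting: [sotekek] → [sotetek]
Rule 2 Intervocalic Voicing: [sotetek] → [sodedek]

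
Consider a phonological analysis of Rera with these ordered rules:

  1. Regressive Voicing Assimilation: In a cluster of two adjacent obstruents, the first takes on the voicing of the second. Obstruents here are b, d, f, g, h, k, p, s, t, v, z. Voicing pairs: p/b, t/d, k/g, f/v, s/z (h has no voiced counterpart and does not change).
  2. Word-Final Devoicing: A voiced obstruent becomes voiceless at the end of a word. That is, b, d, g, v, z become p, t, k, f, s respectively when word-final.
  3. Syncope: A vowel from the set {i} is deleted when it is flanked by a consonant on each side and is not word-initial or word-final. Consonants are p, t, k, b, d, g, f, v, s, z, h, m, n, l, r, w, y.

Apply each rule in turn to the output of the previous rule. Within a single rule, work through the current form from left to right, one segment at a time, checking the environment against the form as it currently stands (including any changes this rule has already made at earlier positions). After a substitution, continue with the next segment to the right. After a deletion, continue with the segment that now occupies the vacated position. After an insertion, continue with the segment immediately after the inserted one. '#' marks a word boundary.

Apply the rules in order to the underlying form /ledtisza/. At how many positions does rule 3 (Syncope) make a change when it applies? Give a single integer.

1 Regressive Voicing Assimilation: [ledtisza] → [lettizza]
2 Word-Final Devoicing: no change — [lettizza]
3 Syncope: [lettizza] → [lettzza]
Rule 3 changed 1 position(s).

1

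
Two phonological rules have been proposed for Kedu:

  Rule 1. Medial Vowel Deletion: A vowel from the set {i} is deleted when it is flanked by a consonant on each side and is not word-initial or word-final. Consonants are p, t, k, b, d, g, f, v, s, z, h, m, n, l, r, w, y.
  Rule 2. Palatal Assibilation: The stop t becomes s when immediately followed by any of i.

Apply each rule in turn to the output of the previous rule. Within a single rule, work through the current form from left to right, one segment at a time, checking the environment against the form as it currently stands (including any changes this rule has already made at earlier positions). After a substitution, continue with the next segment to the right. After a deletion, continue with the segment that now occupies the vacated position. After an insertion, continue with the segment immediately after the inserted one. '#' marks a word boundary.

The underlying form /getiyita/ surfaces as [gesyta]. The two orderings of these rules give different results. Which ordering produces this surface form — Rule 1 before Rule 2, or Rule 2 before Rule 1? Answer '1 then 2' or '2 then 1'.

Order 1 then 2:
  1 Medial Vowel Deletion: [getiyita] → [getyta]
  2 Palatal Assibilation: no change — [getyta]
  result: [getyta]
Order 2 then 1:
  2 Palatal Assibilation: [getiyita] → [gesiyita]
  1 Medial Vowel Deletion: [gesiyita] → [gesyta]
  result: [gesyta]

2 then 1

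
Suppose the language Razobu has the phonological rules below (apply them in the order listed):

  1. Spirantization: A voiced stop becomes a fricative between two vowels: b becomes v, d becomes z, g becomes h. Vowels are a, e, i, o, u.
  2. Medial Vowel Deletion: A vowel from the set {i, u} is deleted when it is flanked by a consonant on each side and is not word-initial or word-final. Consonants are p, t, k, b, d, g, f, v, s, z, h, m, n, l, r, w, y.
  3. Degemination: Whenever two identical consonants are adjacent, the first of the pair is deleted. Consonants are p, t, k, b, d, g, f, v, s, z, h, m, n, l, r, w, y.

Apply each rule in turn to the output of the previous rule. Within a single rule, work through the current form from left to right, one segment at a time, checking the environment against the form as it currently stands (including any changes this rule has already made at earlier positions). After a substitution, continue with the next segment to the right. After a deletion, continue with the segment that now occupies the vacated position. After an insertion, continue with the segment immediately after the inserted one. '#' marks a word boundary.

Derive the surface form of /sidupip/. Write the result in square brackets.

[szp]

1 Spirantization: [sidupip] → [sizupip]
2 Medial Vowel Deletion: [sizupip] → [szpp]
3 Degemination: [szpp] → [szp]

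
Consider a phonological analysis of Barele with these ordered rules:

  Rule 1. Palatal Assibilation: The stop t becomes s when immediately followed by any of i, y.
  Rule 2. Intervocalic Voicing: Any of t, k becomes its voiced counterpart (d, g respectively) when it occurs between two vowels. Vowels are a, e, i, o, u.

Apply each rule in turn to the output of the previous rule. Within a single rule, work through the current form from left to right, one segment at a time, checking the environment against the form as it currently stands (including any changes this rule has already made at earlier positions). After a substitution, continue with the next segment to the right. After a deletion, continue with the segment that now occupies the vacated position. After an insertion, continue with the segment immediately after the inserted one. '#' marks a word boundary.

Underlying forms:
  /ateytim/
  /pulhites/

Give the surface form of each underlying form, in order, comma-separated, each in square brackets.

[adeysim], [pulhides]

/ateytim/:
  Rule 1 Palatal Assibilation: [ateytim] → [ateysim]
  Rule 2 Intervocalic Voicing: [ateysim] → [adeysim]
/pulhites/:
  Rule 1 Palatal Assibilation: no change — [pulhites]
  Rule 2 Intervocalic Voicing: [pulhites] → [pulhides]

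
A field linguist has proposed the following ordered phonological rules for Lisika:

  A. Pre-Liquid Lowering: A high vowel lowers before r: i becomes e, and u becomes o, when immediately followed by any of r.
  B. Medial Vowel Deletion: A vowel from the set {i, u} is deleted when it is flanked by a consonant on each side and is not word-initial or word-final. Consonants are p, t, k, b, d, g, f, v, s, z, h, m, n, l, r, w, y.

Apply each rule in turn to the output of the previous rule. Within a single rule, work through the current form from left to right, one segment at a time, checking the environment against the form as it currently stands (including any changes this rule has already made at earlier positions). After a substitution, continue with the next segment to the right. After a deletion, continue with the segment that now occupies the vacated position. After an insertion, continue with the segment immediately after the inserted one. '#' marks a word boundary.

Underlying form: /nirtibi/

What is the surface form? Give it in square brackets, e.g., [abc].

[nertbi]

A Pre-Liquid Lowering: [nirtibi] → [nertibi]
B Medial Vowel Deletion: [nertibi] → [nertbi]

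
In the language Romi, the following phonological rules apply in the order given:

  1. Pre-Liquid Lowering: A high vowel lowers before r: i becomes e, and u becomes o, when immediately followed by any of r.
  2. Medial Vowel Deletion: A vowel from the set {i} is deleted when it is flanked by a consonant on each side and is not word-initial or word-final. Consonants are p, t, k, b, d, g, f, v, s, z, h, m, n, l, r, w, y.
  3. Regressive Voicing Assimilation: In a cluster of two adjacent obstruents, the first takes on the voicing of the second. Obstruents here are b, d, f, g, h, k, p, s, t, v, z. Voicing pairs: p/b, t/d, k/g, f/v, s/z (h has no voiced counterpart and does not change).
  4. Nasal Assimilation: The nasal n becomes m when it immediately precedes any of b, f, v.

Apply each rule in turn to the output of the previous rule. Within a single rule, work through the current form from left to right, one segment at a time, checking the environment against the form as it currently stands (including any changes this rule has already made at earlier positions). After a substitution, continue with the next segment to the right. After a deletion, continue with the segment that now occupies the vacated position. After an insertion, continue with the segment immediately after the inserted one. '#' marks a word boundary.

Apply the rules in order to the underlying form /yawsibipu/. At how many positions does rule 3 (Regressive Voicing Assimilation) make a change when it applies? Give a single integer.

2

1 Pre-Liquid Lowering: no change — [yawsibipu]
2 Medial Vowel Deletion: [yawsibipu] → [yawsbpu]
3 Regressive Voicing Assimilation: [yawsbpu] → [yawzppu]
4 Nasal Assimilation: no change — [yawzppu]
Rule 3 changed 2 position(s).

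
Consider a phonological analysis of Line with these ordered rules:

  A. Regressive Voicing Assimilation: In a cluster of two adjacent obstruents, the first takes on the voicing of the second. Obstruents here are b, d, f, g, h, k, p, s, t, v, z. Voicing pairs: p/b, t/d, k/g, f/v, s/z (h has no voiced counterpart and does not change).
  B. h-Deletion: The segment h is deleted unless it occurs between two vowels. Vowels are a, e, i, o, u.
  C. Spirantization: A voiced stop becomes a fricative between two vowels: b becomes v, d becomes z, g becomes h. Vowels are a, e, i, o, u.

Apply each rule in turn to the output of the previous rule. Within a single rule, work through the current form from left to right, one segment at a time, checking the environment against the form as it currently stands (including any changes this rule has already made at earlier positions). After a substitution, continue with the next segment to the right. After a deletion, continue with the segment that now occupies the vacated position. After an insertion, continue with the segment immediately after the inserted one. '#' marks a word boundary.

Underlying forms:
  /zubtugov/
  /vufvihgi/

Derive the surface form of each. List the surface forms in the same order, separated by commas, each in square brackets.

/zubtugov/:
  A Regressive Voicing Assimilation: [zubtugov] → [zuptugov]
  B h-Deletion: no change — [zuptugov]
  C Spirantization: [zuptugov] → [zuptuhov]
/vufvihgi/:
  A Regressive Voicing Assimilation: [vufvihgi] → [vuvvihgi]
  B h-Deletion: [vuvvihgi] → [vuvvigi]
  C Spirantization: [vuvvigi] → [vuvvihi]

[zuptuhov], [vuvvihi]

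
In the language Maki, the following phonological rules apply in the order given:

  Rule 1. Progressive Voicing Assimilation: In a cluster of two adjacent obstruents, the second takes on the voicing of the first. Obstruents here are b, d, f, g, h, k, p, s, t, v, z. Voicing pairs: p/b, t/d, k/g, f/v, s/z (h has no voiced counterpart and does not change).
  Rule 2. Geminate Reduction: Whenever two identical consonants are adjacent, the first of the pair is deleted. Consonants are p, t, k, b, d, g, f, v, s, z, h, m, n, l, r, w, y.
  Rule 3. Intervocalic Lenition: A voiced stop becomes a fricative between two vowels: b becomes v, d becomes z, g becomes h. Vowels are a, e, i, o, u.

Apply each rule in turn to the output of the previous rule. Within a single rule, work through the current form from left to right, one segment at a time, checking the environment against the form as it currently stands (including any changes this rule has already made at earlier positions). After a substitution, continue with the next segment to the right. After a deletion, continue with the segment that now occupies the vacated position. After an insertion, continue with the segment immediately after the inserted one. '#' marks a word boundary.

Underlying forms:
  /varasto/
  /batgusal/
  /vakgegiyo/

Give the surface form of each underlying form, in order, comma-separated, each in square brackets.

[varasto], [batkusal], [vakehiyo]

/varasto/:
  Rule 1 Progressive Voicing Assimilation: no change — [varasto]
  Rule 2 Geminate Reduction: no change — [varasto]
  Rule 3 Intervocalic Lenition: no change — [varasto]
/batgusal/:
  Rule 1 Progressive Voicing Assimilation: [batgusal] → [batkusal]
  Rule 2 Geminate Reduction: no change — [batkusal]
  Rule 3 Intervocalic Lenition: no change — [batkusal]
/vakgegiyo/:
  Rule 1 Progressive Voicing Assimilation: [vakgegiyo] → [vakkegiyo]
  Rule 2 Geminate Reduction: [vakkegiyo] → [vakegiyo]
  Rule 3 Intervocalic Lenition: [vakegiyo] → [vakehiyo]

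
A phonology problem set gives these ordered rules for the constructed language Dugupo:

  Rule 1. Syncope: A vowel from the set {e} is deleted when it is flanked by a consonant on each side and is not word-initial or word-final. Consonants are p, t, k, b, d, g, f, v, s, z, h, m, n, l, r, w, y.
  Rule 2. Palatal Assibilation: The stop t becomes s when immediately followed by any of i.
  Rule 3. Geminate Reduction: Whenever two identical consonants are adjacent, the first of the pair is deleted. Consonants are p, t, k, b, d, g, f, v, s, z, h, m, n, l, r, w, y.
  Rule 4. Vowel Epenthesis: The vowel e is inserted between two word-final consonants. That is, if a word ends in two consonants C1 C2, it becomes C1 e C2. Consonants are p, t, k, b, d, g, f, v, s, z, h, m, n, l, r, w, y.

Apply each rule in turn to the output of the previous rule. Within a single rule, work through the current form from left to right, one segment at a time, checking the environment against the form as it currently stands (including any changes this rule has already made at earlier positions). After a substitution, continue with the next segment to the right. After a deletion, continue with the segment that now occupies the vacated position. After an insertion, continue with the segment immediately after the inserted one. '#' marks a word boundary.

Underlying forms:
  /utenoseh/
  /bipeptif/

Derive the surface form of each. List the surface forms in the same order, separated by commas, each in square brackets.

/utenoseh/:
  Rule 1 Syncope: [utenoseh] → [utnosh]
  Rule 2 Palatal Assibilation: no change — [utnosh]
  Rule 3 Geminate Reduction: no change — [utnosh]
  Rule 4 Vowel Epenthesis: [utnosh] → [utnoseh]
/bipeptif/:
  Rule 1 Syncope: [bipeptif] → [bipptif]
  Rule 2 Palatal Assibilation: [bipptif] → [bippsif]
  Rule 3 Geminate Reduction: [bippsif] → [bipsif]
  Rule 4 Vowel Epenthesis: no change — [bipsif]

[utnoseh], [bipsif]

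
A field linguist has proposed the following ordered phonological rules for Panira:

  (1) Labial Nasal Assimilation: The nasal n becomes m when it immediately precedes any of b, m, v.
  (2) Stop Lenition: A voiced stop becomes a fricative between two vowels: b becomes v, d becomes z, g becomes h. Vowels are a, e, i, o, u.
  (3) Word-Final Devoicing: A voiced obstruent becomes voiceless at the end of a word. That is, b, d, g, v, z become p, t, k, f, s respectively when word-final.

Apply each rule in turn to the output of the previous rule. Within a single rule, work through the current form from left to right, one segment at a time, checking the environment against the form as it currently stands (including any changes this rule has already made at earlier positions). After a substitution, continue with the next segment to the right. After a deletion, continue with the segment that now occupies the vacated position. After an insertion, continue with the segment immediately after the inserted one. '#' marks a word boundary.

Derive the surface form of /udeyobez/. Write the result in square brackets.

[uzeyoves]

(1) Labial Nasal Assimilation: no change — [udeyobez]
(2) Stop Lenition: [udeyobez] → [uzeyovez]
(3) Word-Final Devoicing: [uzeyovez] → [uzeyoves]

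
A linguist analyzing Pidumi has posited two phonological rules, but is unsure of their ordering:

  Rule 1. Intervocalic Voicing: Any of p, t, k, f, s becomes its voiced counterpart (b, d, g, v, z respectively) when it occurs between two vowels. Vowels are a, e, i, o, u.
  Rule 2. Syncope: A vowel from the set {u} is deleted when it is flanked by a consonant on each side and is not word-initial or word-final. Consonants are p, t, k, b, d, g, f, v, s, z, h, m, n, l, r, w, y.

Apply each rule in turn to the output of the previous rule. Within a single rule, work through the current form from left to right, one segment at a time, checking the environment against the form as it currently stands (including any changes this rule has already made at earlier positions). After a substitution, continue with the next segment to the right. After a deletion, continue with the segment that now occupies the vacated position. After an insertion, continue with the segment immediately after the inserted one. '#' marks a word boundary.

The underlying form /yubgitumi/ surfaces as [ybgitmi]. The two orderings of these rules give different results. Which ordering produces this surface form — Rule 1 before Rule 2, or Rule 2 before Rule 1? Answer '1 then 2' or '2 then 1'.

Order 1 then 2:
  1 Intervocalic Voicing: [yubgitumi] → [yubgidumi]
  2 Syncope: [yubgidumi] → [ybgidmi]
  result: [ybgidmi]
Order 2 then 1:
  2 Syncope: [yubgitumi] → [ybgitmi]
  1 Intervocalic Voicing: no change — [ybgitmi]
  result: [ybgitmi]

2 then 1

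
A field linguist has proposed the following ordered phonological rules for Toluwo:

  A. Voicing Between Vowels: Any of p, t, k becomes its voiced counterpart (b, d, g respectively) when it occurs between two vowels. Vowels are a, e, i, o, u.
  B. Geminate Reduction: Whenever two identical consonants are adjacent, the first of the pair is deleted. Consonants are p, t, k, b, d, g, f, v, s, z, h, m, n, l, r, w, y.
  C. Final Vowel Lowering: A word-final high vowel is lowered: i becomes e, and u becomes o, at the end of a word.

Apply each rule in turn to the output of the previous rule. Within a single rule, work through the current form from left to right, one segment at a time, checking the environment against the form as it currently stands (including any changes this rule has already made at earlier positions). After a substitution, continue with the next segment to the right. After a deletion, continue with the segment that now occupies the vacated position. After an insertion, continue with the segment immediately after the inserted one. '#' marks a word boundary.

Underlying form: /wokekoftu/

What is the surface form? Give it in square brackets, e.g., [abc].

A Voicing Between Vowels: [wokekoftu] → [wogegoftu]
B Geminate Reduction: no change — [wogegoftu]
C Final Vowel Lowering: [wogegoftu] → [wogegofto]

[wogegofto]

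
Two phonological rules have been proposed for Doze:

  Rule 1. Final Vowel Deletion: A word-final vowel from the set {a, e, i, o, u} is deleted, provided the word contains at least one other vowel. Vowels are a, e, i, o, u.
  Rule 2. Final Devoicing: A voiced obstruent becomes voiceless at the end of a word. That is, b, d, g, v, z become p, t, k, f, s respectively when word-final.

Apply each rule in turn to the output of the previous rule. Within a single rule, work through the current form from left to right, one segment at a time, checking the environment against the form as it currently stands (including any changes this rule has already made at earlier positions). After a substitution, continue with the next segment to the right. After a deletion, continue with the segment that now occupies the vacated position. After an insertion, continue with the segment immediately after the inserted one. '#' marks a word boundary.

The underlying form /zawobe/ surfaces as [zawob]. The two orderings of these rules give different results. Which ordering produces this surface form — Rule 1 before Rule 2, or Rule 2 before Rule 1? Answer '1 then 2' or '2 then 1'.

Order 1 then 2:
  1 Final Vowel Deletion: [zawobe] → [zawob]
  2 Final Devoicing: [zawob] → [zawop]
  result: [zawop]
Order 2 then 1:
  2 Final Devoicing: no change — [zawobe]
  1 Final Vowel Deletion: [zawobe] → [zawob]
  result: [zawob]

2 then 1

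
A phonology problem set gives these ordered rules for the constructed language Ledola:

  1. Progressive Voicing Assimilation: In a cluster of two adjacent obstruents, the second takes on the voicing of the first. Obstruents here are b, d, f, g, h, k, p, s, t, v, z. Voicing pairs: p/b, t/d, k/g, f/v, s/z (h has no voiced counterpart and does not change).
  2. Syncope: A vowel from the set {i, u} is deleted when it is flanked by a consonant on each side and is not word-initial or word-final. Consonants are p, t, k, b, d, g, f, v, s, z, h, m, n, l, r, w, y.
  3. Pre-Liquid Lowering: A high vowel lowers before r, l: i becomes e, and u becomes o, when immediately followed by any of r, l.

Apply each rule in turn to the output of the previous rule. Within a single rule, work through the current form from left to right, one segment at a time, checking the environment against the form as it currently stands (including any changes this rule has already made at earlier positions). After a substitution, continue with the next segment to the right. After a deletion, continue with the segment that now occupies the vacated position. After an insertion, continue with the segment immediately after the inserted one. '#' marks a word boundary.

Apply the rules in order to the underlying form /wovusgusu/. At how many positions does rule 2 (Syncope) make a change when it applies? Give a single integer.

2

1 Progressive Voicing Assimilation: [wovusgusu] → [wovuskusu]
2 Syncope: [wovuskusu] → [wovsksu]
3 Pre-Liquid Lowering: no change — [wovsksu]
Rule 2 changed 2 position(s).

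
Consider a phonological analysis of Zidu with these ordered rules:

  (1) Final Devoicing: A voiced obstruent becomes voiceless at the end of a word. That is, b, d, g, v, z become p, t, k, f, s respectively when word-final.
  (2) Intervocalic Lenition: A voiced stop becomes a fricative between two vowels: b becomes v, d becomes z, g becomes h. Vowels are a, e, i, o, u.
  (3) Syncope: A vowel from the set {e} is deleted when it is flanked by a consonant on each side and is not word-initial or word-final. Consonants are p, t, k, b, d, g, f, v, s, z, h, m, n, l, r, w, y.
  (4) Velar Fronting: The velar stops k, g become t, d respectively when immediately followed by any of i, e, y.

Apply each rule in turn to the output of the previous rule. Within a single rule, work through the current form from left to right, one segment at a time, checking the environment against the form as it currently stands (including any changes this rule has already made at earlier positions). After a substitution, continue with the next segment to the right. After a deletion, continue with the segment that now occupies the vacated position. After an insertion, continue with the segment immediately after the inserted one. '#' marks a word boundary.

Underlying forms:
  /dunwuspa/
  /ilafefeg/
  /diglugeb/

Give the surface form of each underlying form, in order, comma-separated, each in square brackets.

/dunwuspa/:
  (1) Final Devoicing: no change — [dunwuspa]
  (2) Intervocalic Lenition: no change — [dunwuspa]
  (3) Syncope: no change — [dunwuspa]
  (4) Velar Fronting: no change — [dunwuspa]
/ilafefeg/:
  (1) Final Devoicing: [ilafefeg] → [ilafefek]
  (2) Intervocalic Lenition: no change — [ilafefek]
  (3) Syncope: [ilafefek] → [ilaffk]
  (4) Velar Fronting: no change — [ilaffk]
/diglugeb/:
  (1) Final Devoicing: [diglugeb] → [diglugep]
  (2) Intervocalic Lenition: [diglugep] → [digluhep]
  (3) Syncope: [digluhep] → [digluhp]
  (4) Velar Fronting: no change — [digluhp]

[dunwuspa], [ilaffk], [digluhp]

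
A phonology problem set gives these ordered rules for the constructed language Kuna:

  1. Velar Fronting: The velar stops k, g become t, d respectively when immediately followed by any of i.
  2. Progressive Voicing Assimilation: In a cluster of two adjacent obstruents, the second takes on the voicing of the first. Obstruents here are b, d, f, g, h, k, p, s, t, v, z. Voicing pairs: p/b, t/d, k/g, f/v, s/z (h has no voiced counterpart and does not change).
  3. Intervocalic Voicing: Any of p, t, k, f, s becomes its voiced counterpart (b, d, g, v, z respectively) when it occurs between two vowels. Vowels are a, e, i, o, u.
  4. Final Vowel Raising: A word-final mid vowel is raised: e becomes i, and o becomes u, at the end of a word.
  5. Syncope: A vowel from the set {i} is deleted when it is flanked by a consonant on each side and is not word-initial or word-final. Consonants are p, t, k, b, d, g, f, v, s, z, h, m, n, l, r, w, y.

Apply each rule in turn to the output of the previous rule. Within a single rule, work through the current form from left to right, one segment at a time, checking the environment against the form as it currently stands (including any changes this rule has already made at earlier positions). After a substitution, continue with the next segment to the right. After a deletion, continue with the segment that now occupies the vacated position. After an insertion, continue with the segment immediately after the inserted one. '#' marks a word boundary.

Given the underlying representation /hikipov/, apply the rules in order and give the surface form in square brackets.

[hdbov]

1 Velar Fronting: [hikipov] → [hitipov]
2 Progressive Voicing Assimilation: no change — [hitipov]
3 Intervocalic Voicing: [hitipov] → [hidibov]
4 Final Vowel Raising: no change — [hidibov]
5 Syncope: [hidibov] → [hdbov]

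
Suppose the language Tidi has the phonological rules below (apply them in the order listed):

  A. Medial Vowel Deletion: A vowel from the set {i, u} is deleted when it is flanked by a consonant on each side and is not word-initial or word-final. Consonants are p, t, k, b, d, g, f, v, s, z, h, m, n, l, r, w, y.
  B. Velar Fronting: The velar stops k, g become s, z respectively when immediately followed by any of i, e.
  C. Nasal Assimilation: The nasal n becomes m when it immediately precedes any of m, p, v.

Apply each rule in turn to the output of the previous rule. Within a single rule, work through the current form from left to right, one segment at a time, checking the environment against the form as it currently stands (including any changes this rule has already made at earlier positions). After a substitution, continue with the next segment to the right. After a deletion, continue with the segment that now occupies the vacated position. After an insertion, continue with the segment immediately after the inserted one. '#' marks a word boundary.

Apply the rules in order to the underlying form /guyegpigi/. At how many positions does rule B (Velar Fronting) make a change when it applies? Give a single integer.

A Medial Vowel Deletion: [guyegpigi] → [gyegpgi]
B Velar Fronting: [gyegpgi] → [gyegpzi]
C Nasal Assimilation: no change — [gyegpzi]
Rule B changed 1 position(s).

1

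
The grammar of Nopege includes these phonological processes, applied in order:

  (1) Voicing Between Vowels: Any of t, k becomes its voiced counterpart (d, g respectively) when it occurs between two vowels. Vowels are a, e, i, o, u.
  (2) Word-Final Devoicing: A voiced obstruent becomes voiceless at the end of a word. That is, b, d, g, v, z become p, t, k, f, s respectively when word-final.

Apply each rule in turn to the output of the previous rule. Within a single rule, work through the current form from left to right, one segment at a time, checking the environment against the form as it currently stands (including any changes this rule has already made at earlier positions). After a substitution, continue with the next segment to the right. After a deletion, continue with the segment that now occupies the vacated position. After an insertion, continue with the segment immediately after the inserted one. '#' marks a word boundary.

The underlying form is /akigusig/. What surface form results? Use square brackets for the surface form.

(1) Voicing Between Vowels: [akigusig] → [agigusig]
(2) Word-Final Devoicing: [agigusig] → [agigusik]

[agigusik]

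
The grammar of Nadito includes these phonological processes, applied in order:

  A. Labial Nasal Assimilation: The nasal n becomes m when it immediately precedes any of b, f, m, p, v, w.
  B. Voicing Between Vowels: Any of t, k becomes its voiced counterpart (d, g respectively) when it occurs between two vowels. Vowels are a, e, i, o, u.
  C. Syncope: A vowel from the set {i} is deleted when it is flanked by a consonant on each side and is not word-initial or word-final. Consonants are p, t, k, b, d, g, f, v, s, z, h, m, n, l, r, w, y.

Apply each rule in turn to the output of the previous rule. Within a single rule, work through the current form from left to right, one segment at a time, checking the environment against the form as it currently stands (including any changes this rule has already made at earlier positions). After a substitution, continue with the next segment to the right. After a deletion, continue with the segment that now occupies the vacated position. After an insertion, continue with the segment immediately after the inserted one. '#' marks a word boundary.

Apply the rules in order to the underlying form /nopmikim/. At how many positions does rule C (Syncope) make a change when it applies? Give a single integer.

A Labial Nasal Assimilation: no change — [nopmikim]
B Voicing Between Vowels: [nopmikim] → [nopmigim]
C Syncope: [nopmigim] → [nopmgm]
Rule C changed 2 position(s).

2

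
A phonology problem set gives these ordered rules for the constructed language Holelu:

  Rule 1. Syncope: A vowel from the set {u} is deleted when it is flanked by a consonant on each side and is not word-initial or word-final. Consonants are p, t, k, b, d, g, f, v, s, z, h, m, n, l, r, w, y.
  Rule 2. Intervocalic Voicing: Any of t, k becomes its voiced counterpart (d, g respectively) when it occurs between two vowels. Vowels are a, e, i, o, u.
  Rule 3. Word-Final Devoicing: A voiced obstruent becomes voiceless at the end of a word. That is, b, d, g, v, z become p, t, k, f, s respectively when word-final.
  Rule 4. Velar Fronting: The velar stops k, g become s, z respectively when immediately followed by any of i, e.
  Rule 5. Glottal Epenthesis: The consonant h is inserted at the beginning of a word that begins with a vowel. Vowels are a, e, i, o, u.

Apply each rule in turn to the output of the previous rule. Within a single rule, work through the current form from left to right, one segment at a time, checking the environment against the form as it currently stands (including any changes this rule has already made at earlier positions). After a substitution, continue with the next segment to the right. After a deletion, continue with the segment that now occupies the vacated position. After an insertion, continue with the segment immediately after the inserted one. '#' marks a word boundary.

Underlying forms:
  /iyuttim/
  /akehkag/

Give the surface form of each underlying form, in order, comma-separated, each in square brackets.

[hiyttim], [hazehkak]

/iyuttim/:
  Rule 1 Syncope: [iyuttim] → [iyttim]
  Rule 2 Intervocalic Voicing: no change — [iyttim]
  Rule 3 Word-Final Devoicing: no change — [iyttim]
  Rule 4 Velar Fronting: no change — [iyttim]
  Rule 5 Glottal Epenthesis: [iyttim] → [hiyttim]
/akehkag/:
  Rule 1 Syncope: no change — [akehkag]
  Rule 2 Intervocalic Voicing: [akehkag] → [agehkag]
  Rule 3 Word-Final Devoicing: [agehkag] → [agehkak]
  Rule 4 Velar Fronting: [agehkak] → [azehkak]
  Rule 5 Glottal Epenthesis: [azehkak] → [hazehkak]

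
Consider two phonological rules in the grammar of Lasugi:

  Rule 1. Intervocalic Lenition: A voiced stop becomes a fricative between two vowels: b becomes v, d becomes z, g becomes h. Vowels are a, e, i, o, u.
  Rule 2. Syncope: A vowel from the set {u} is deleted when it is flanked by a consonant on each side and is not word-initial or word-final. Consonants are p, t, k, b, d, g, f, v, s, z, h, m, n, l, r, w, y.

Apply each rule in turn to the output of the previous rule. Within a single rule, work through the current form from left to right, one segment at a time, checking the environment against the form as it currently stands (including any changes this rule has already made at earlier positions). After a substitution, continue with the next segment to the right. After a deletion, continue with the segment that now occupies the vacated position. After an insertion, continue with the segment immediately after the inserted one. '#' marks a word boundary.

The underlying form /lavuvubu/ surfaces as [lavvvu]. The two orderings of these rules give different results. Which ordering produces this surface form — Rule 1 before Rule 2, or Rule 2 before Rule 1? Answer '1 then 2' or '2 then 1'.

Order 1 then 2:
  1 Intervocalic Lenition: [lavuvubu] → [lavuvuvu]
  2 Syncope: [lavuvuvu] → [lavvvu]
  result: [lavvvu]
Order 2 then 1:
  2 Syncope: [lavuvubu] → [lavvbu]
  1 Intervocalic Lenition: no change — [lavvbu]
  result: [lavvbu]

1 then 2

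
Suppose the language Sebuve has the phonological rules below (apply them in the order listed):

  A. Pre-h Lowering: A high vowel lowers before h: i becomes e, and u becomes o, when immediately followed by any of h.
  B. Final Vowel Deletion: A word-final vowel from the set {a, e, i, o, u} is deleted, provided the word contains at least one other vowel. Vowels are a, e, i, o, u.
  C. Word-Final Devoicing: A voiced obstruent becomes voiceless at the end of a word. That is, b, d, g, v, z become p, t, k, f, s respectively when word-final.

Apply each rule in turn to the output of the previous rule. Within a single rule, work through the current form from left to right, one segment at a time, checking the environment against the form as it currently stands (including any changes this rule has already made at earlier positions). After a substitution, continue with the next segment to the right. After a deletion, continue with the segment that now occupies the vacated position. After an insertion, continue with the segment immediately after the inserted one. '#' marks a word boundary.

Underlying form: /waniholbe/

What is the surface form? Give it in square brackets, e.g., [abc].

[waneholp]

A Pre-h Lowering: [waniholbe] → [waneholbe]
B Final Vowel Deletion: [waneholbe] → [waneholb]
C Word-Final Devoicing: [waneholb] → [waneholp]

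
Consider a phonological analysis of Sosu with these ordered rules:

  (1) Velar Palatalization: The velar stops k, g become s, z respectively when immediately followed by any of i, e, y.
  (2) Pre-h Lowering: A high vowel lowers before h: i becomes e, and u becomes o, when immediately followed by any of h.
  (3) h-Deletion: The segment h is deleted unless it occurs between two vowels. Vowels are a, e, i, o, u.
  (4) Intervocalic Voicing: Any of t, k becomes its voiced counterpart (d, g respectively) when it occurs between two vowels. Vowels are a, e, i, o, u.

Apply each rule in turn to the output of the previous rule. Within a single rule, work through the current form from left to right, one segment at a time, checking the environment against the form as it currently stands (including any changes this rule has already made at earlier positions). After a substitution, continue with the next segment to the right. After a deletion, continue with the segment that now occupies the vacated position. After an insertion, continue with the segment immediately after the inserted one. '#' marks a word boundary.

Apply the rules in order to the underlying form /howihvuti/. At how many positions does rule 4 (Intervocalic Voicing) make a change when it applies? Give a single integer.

(1) Velar Palatalization: no change — [howihvuti]
(2) Pre-h Lowering: [howihvuti] → [howehvuti]
(3) h-Deletion: [howehvuti] → [owevuti]
(4) Intervocalic Voicing: [owevuti] → [owevudi]
Rule 4 changed 1 position(s).

1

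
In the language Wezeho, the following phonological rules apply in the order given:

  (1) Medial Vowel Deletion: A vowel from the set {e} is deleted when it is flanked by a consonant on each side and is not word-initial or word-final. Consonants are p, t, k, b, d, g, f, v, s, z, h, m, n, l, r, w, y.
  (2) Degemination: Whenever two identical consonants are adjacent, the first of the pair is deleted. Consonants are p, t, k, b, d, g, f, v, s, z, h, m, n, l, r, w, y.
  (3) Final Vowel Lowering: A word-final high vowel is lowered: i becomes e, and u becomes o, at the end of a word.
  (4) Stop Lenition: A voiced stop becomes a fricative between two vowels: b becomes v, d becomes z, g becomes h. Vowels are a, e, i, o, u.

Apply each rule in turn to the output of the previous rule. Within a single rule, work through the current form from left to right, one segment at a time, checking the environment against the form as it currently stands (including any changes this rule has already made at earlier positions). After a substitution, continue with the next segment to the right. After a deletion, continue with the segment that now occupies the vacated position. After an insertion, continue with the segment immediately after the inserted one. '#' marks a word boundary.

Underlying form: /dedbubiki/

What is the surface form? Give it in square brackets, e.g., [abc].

[dbuvike]

(1) Medial Vowel Deletion: [dedbubiki] → [ddbubiki]
(2) Degemination: [ddbubiki] → [dbubiki]
(3) Final Vowel Lowering: [dbubiki] → [dbubike]
(4) Stop Lenition: [dbubike] → [dbuvike]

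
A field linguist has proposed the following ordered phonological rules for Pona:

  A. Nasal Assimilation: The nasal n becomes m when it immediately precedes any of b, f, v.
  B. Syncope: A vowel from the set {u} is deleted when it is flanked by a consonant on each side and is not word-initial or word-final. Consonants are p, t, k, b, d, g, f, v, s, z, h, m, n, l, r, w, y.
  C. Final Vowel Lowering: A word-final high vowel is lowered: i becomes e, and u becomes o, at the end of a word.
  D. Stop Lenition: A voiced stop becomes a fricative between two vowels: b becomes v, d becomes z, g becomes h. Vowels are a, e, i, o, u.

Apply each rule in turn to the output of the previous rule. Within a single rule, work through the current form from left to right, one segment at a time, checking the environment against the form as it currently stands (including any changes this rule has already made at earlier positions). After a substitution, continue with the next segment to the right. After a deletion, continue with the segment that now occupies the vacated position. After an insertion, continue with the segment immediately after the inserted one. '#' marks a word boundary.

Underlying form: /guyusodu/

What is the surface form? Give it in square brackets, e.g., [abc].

A Nasal Assimilation: no change — [guyusodu]
B Syncope: [guyusodu] → [gysodu]
C Final Vowel Lowering: [gysodu] → [gysodo]
D Stop Lenition: [gysodo] → [gysozo]

[gysozo]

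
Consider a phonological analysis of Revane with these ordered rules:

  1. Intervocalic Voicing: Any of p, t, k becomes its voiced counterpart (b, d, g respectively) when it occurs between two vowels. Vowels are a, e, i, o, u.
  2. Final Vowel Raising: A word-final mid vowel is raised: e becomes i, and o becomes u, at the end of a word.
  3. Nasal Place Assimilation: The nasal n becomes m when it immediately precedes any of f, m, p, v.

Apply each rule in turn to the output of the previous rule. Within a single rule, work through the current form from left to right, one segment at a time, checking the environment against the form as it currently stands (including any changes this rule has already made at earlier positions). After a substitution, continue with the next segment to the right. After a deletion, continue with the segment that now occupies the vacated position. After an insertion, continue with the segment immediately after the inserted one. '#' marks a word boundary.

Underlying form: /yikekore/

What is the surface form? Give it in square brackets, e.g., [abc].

[yigegori]

1 Intervocalic Voicing: [yikekore] → [yigegore]
2 Final Vowel Raising: [yigegore] → [yigegori]
3 Nasal Place Assimilation: no change — [yigegori]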